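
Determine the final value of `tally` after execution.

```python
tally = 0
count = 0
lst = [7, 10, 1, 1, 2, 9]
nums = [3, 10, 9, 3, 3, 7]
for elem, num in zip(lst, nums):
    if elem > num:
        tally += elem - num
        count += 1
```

Let's trace through this code step by step.

Initialize: tally = 0
Initialize: count = 0
Initialize: lst = [7, 10, 1, 1, 2, 9]
Initialize: nums = [3, 10, 9, 3, 3, 7]
Entering loop: for elem, num in zip(lst, nums):

After execution: tally = 6
6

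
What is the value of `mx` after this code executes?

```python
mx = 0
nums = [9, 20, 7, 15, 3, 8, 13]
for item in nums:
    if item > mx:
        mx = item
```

Let's trace through this code step by step.

Initialize: mx = 0
Initialize: nums = [9, 20, 7, 15, 3, 8, 13]
Entering loop: for item in nums:

After execution: mx = 20
20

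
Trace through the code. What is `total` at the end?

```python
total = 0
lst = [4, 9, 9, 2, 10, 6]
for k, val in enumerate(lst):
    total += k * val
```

Let's trace through this code step by step.

Initialize: total = 0
Initialize: lst = [4, 9, 9, 2, 10, 6]
Entering loop: for k, val in enumerate(lst):

After execution: total = 103
103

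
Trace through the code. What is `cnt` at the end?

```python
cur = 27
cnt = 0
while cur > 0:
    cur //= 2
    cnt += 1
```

Let's trace through this code step by step.

Initialize: cur = 27
Initialize: cnt = 0
Entering loop: while cur > 0:

After execution: cnt = 5
5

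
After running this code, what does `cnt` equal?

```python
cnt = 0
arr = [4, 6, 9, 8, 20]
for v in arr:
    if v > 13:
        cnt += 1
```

Let's trace through this code step by step.

Initialize: cnt = 0
Initialize: arr = [4, 6, 9, 8, 20]
Entering loop: for v in arr:

After execution: cnt = 1
1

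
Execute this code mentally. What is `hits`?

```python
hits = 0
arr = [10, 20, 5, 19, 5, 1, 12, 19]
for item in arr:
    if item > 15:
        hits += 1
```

Let's trace through this code step by step.

Initialize: hits = 0
Initialize: arr = [10, 20, 5, 19, 5, 1, 12, 19]
Entering loop: for item in arr:

After execution: hits = 3
3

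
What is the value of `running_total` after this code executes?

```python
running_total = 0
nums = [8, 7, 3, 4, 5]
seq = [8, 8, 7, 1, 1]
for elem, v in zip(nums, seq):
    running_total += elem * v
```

Let's trace through this code step by step.

Initialize: running_total = 0
Initialize: nums = [8, 7, 3, 4, 5]
Initialize: seq = [8, 8, 7, 1, 1]
Entering loop: for elem, v in zip(nums, seq):

After execution: running_total = 150
150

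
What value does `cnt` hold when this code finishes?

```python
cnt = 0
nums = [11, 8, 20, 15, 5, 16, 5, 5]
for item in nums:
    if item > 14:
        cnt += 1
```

Let's trace through this code step by step.

Initialize: cnt = 0
Initialize: nums = [11, 8, 20, 15, 5, 16, 5, 5]
Entering loop: for item in nums:

After execution: cnt = 3
3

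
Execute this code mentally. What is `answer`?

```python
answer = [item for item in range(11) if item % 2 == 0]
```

Let's trace through this code step by step.

Initialize: answer = [item for item in range(11) if item % 2 == 0]

After execution: answer = [0, 2, 4, 6, 8, 10]
[0, 2, 4, 6, 8, 10]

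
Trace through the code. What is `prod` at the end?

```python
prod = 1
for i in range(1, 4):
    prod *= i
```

Let's trace through this code step by step.

Initialize: prod = 1
Entering loop: for i in range(1, 4):

After execution: prod = 6
6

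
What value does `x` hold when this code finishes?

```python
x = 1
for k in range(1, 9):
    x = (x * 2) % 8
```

Let's trace through this code step by step.

Initialize: x = 1
Entering loop: for k in range(1, 9):

After execution: x = 0
0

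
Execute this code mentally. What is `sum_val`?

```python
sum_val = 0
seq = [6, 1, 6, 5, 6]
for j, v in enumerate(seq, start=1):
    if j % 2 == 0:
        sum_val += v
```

Let's trace through this code step by step.

Initialize: sum_val = 0
Initialize: seq = [6, 1, 6, 5, 6]
Entering loop: for j, v in enumerate(seq, start=1):

After execution: sum_val = 6
6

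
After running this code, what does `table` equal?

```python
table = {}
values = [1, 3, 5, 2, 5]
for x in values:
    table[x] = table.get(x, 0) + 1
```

Let's trace through this code step by step.

Initialize: table = {}
Initialize: values = [1, 3, 5, 2, 5]
Entering loop: for x in values:

After execution: table = {1: 1, 3: 1, 5: 2, 2: 1}
{1: 1, 3: 1, 5: 2, 2: 1}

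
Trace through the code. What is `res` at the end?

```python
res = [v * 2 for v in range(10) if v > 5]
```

Let's trace through this code step by step.

Initialize: res = [v * 2 for v in range(10) if v > 5]

After execution: res = [12, 14, 16, 18]
[12, 14, 16, 18]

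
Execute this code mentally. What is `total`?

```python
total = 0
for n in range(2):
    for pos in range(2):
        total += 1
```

Let's trace through this code step by step.

Initialize: total = 0
Entering loop: for n in range(2):

After execution: total = 4
4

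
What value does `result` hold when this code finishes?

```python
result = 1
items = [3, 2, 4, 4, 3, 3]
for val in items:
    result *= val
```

Let's trace through this code step by step.

Initialize: result = 1
Initialize: items = [3, 2, 4, 4, 3, 3]
Entering loop: for val in items:

After execution: result = 864
864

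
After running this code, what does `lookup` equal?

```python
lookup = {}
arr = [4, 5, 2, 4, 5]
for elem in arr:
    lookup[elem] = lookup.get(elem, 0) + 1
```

Let's trace through this code step by step.

Initialize: lookup = {}
Initialize: arr = [4, 5, 2, 4, 5]
Entering loop: for elem in arr:

After execution: lookup = {4: 2, 5: 2, 2: 1}
{4: 2, 5: 2, 2: 1}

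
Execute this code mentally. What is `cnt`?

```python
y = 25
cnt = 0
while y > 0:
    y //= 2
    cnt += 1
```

Let's trace through this code step by step.

Initialize: y = 25
Initialize: cnt = 0
Entering loop: while y > 0:

After execution: cnt = 5
5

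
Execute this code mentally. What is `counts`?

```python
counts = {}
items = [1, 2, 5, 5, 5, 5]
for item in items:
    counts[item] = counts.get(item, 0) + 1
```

Let's trace through this code step by step.

Initialize: counts = {}
Initialize: items = [1, 2, 5, 5, 5, 5]
Entering loop: for item in items:

After execution: counts = {1: 1, 2: 1, 5: 4}
{1: 1, 2: 1, 5: 4}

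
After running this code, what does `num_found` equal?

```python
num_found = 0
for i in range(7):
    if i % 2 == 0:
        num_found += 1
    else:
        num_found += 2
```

Let's trace through this code step by step.

Initialize: num_found = 0
Entering loop: for i in range(7):

After execution: num_found = 10
10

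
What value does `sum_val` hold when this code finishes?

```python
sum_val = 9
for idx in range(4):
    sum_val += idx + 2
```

Let's trace through this code step by step.

Initialize: sum_val = 9
Entering loop: for idx in range(4):

After execution: sum_val = 23
23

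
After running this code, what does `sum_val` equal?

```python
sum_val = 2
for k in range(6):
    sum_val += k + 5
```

Let's trace through this code step by step.

Initialize: sum_val = 2
Entering loop: for k in range(6):

After execution: sum_val = 47
47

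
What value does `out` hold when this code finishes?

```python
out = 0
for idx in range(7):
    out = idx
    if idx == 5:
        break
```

Let's trace through this code step by step.

Initialize: out = 0
Entering loop: for idx in range(7):

After execution: out = 5
5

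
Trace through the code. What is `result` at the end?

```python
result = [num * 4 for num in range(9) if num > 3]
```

Let's trace through this code step by step.

Initialize: result = [num * 4 for num in range(9) if num > 3]

After execution: result = [16, 20, 24, 28, 32]
[16, 20, 24, 28, 32]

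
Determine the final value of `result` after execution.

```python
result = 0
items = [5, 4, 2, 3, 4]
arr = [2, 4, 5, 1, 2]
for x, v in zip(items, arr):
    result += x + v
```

Let's trace through this code step by step.

Initialize: result = 0
Initialize: items = [5, 4, 2, 3, 4]
Initialize: arr = [2, 4, 5, 1, 2]
Entering loop: for x, v in zip(items, arr):

After execution: result = 32
32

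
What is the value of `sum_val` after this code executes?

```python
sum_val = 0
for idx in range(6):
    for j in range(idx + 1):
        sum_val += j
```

Let's trace through this code step by step.

Initialize: sum_val = 0
Entering loop: for idx in range(6):

After execution: sum_val = 35
35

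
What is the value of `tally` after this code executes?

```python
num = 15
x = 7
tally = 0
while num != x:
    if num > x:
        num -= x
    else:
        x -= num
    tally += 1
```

Let's trace through this code step by step.

Initialize: num = 15
Initialize: x = 7
Initialize: tally = 0
Entering loop: while num != x:

After execution: tally = 8
8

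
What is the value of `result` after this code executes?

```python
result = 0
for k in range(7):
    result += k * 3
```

Let's trace through this code step by step.

Initialize: result = 0
Entering loop: for k in range(7):

After execution: result = 63
63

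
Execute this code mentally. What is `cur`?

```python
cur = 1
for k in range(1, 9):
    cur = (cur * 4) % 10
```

Let's trace through this code step by step.

Initialize: cur = 1
Entering loop: for k in range(1, 9):

After execution: cur = 6
6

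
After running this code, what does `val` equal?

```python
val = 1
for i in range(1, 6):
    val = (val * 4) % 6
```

Let's trace through this code step by step.

Initialize: val = 1
Entering loop: for i in range(1, 6):

After execution: val = 4
4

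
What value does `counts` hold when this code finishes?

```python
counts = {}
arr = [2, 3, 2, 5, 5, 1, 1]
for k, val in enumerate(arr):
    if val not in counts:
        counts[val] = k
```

Let's trace through this code step by step.

Initialize: counts = {}
Initialize: arr = [2, 3, 2, 5, 5, 1, 1]
Entering loop: for k, val in enumerate(arr):

After execution: counts = {2: 0, 3: 1, 5: 3, 1: 5}
{2: 0, 3: 1, 5: 3, 1: 5}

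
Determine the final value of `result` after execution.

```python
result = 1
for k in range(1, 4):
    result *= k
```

Let's trace through this code step by step.

Initialize: result = 1
Entering loop: for k in range(1, 4):

After execution: result = 6
6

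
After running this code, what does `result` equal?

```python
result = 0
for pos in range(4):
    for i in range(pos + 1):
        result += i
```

Let's trace through this code step by step.

Initialize: result = 0
Entering loop: for pos in range(4):

After execution: result = 10
10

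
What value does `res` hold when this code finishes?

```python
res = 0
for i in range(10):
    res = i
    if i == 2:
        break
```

Let's trace through this code step by step.

Initialize: res = 0
Entering loop: for i in range(10):

After execution: res = 2
2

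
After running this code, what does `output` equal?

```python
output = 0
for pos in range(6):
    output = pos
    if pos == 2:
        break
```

Let's trace through this code step by step.

Initialize: output = 0
Entering loop: for pos in range(6):

After execution: output = 2
2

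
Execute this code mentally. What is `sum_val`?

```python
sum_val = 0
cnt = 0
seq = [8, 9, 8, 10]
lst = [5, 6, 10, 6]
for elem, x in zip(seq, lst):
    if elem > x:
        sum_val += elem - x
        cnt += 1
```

Let's trace through this code step by step.

Initialize: sum_val = 0
Initialize: cnt = 0
Initialize: seq = [8, 9, 8, 10]
Initialize: lst = [5, 6, 10, 6]
Entering loop: for elem, x in zip(seq, lst):

After execution: sum_val = 10
10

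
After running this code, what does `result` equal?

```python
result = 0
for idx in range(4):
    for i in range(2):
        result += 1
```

Let's trace through this code step by step.

Initialize: result = 0
Entering loop: for idx in range(4):

After execution: result = 8
8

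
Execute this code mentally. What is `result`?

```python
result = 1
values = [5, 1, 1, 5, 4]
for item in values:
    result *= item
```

Let's trace through this code step by step.

Initialize: result = 1
Initialize: values = [5, 1, 1, 5, 4]
Entering loop: for item in values:

After execution: result = 100
100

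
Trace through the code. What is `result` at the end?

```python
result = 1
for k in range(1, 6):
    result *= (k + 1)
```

Let's trace through this code step by step.

Initialize: result = 1
Entering loop: for k in range(1, 6):

After execution: result = 720
720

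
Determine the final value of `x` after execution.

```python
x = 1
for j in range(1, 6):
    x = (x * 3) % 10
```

Let's trace through this code step by step.

Initialize: x = 1
Entering loop: for j in range(1, 6):

After execution: x = 3
3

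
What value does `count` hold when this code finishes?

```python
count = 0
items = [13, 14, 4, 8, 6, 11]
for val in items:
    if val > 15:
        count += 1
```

Let's trace through this code step by step.

Initialize: count = 0
Initialize: items = [13, 14, 4, 8, 6, 11]
Entering loop: for val in items:

After execution: count = 0
0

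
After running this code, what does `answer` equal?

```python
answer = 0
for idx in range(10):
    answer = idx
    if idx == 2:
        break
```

Let's trace through this code step by step.

Initialize: answer = 0
Entering loop: for idx in range(10):

After execution: answer = 2
2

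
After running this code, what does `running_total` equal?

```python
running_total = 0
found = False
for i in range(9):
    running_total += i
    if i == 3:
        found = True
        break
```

Let's trace through this code step by step.

Initialize: running_total = 0
Initialize: found = False
Entering loop: for i in range(9):

After execution: running_total = 6
6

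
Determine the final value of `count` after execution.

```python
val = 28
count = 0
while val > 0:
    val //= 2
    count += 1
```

Let's trace through this code step by step.

Initialize: val = 28
Initialize: count = 0
Entering loop: while val > 0:

After execution: count = 5
5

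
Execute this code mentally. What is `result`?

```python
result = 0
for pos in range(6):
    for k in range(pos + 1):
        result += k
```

Let's trace through this code step by step.

Initialize: result = 0
Entering loop: for pos in range(6):

After execution: result = 35
35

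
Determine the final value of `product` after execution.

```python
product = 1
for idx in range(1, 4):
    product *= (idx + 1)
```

Let's trace through this code step by step.

Initialize: product = 1
Entering loop: for idx in range(1, 4):

After execution: product = 24
24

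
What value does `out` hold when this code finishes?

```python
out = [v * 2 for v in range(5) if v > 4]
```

Let's trace through this code step by step.

Initialize: out = [v * 2 for v in range(5) if v > 4]

After execution: out = []
[]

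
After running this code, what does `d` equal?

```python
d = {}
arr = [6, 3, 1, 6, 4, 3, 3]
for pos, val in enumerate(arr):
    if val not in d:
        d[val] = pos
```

Let's trace through this code step by step.

Initialize: d = {}
Initialize: arr = [6, 3, 1, 6, 4, 3, 3]
Entering loop: for pos, val in enumerate(arr):

After execution: d = {6: 0, 3: 1, 1: 2, 4: 4}
{6: 0, 3: 1, 1: 2, 4: 4}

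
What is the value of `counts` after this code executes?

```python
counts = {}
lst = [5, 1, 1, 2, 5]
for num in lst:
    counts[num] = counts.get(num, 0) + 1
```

Let's trace through this code step by step.

Initialize: counts = {}
Initialize: lst = [5, 1, 1, 2, 5]
Entering loop: for num in lst:

After execution: counts = {5: 2, 1: 2, 2: 1}
{5: 2, 1: 2, 2: 1}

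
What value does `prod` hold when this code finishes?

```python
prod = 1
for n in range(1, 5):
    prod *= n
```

Let's trace through this code step by step.

Initialize: prod = 1
Entering loop: for n in range(1, 5):

After execution: prod = 24
24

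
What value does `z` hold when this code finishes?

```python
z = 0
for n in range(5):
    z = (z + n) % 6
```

Let's trace through this code step by step.

Initialize: z = 0
Entering loop: for n in range(5):

After execution: z = 4
4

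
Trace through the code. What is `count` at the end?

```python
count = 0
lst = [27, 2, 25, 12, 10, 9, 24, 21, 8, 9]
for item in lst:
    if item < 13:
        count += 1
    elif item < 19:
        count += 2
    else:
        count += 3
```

Let's trace through this code step by step.

Initialize: count = 0
Initialize: lst = [27, 2, 25, 12, 10, 9, 24, 21, 8, 9]
Entering loop: for item in lst:

After execution: count = 18
18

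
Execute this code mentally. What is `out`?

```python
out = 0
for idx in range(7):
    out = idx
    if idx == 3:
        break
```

Let's trace through this code step by step.

Initialize: out = 0
Entering loop: for idx in range(7):

After execution: out = 3
3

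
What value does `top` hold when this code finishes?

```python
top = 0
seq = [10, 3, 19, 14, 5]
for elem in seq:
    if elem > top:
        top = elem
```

Let's trace through this code step by step.

Initialize: top = 0
Initialize: seq = [10, 3, 19, 14, 5]
Entering loop: for elem in seq:

After execution: top = 19
19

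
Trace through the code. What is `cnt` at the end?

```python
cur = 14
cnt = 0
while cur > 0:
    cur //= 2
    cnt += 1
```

Let's trace through this code step by step.

Initialize: cur = 14
Initialize: cnt = 0
Entering loop: while cur > 0:

After execution: cnt = 4
4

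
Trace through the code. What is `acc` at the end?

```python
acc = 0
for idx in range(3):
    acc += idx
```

Let's trace through this code step by step.

Initialize: acc = 0
Entering loop: for idx in range(3):

After execution: acc = 3
3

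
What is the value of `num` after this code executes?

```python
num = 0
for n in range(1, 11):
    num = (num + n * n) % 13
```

Let's trace through this code step by step.

Initialize: num = 0
Entering loop: for n in range(1, 11):

After execution: num = 8
8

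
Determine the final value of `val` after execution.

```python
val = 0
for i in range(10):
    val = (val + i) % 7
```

Let's trace through this code step by step.

Initialize: val = 0
Entering loop: for i in range(10):

After execution: val = 3
3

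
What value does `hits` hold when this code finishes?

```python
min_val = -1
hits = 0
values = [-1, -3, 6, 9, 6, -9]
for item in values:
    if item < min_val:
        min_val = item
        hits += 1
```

Let's trace through this code step by step.

Initialize: min_val = -1
Initialize: hits = 0
Initialize: values = [-1, -3, 6, 9, 6, -9]
Entering loop: for item in values:

After execution: hits = 2
2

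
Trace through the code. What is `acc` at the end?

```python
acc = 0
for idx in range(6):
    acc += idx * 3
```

Let's trace through this code step by step.

Initialize: acc = 0
Entering loop: for idx in range(6):

After execution: acc = 45
45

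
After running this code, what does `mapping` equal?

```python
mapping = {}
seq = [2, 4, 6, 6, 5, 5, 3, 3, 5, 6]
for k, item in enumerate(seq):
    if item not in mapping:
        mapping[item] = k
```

Let's trace through this code step by step.

Initialize: mapping = {}
Initialize: seq = [2, 4, 6, 6, 5, 5, 3, 3, 5, 6]
Entering loop: for k, item in enumerate(seq):

After execution: mapping = {2: 0, 4: 1, 6: 2, 5: 4, 3: 6}
{2: 0, 4: 1, 6: 2, 5: 4, 3: 6}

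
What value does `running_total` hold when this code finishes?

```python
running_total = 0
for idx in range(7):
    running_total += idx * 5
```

Let's trace through this code step by step.

Initialize: running_total = 0
Entering loop: for idx in range(7):

After execution: running_total = 105
105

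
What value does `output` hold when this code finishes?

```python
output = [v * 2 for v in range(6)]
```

Let's trace through this code step by step.

Initialize: output = [v * 2 for v in range(6)]

After execution: output = [0, 2, 4, 6, 8, 10]
[0, 2, 4, 6, 8, 10]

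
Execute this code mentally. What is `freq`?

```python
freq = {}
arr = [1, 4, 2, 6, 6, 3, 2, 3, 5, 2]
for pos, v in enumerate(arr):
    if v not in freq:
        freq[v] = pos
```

Let's trace through this code step by step.

Initialize: freq = {}
Initialize: arr = [1, 4, 2, 6, 6, 3, 2, 3, 5, 2]
Entering loop: for pos, v in enumerate(arr):

After execution: freq = {1: 0, 4: 1, 2: 2, 6: 3, 3: 5, 5: 8}
{1: 0, 4: 1, 2: 2, 6: 3, 3: 5, 5: 8}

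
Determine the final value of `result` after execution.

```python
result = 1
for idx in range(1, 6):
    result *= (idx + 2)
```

Let's trace through this code step by step.

Initialize: result = 1
Entering loop: for idx in range(1, 6):

After execution: result = 2520
2520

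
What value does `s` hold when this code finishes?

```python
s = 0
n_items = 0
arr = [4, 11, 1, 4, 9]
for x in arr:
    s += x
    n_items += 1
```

Let's trace through this code step by step.

Initialize: s = 0
Initialize: n_items = 0
Initialize: arr = [4, 11, 1, 4, 9]
Entering loop: for x in arr:

After execution: s = 29
29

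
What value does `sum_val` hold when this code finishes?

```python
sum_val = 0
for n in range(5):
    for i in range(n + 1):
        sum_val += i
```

Let's trace through this code step by step.

Initialize: sum_val = 0
Entering loop: for n in range(5):

After execution: sum_val = 20
20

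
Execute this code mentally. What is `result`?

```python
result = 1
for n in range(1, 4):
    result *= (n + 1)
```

Let's trace through this code step by step.

Initialize: result = 1
Entering loop: for n in range(1, 4):

After execution: result = 24
24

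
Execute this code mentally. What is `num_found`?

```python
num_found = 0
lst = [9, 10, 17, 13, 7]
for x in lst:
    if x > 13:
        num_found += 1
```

Let's trace through this code step by step.

Initialize: num_found = 0
Initialize: lst = [9, 10, 17, 13, 7]
Entering loop: for x in lst:

After execution: num_found = 1
1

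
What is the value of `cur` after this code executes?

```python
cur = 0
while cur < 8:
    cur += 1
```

Let's trace through this code step by step.

Initialize: cur = 0
Entering loop: while cur < 8:

After execution: cur = 8
8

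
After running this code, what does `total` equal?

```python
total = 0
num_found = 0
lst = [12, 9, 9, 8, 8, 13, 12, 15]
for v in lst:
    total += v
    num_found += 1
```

Let's trace through this code step by step.

Initialize: total = 0
Initialize: num_found = 0
Initialize: lst = [12, 9, 9, 8, 8, 13, 12, 15]
Entering loop: for v in lst:

After execution: total = 86
86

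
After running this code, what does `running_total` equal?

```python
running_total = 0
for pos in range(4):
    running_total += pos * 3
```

Let's trace through this code step by step.

Initialize: running_total = 0
Entering loop: for pos in range(4):

After execution: running_total = 18
18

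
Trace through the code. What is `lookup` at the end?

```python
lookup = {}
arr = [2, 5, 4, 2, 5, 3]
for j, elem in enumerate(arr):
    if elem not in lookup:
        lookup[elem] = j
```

Let's trace through this code step by step.

Initialize: lookup = {}
Initialize: arr = [2, 5, 4, 2, 5, 3]
Entering loop: for j, elem in enumerate(arr):

After execution: lookup = {2: 0, 5: 1, 4: 2, 3: 5}
{2: 0, 5: 1, 4: 2, 3: 5}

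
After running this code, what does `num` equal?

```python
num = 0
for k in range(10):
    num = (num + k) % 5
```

Let's trace through this code step by step.

Initialize: num = 0
Entering loop: for k in range(10):

After execution: num = 0
0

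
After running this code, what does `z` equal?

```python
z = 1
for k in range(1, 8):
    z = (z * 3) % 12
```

Let's trace through this code step by step.

Initialize: z = 1
Entering loop: for k in range(1, 8):

After execution: z = 3
3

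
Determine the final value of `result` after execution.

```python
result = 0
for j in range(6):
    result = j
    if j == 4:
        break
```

Let's trace through this code step by step.

Initialize: result = 0
Entering loop: for j in range(6):

After execution: result = 4
4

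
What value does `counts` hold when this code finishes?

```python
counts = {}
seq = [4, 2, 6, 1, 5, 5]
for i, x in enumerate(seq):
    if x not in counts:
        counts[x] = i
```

Let's trace through this code step by step.

Initialize: counts = {}
Initialize: seq = [4, 2, 6, 1, 5, 5]
Entering loop: for i, x in enumerate(seq):

After execution: counts = {4: 0, 2: 1, 6: 2, 1: 3, 5: 4}
{4: 0, 2: 1, 6: 2, 1: 3, 5: 4}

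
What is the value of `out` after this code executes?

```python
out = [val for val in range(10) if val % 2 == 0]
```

Let's trace through this code step by step.

Initialize: out = [val for val in range(10) if val % 2 == 0]

After execution: out = [0, 2, 4, 6, 8]
[0, 2, 4, 6, 8]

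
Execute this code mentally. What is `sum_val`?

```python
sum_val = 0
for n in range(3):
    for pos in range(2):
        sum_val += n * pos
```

Let's trace through this code step by step.

Initialize: sum_val = 0
Entering loop: for n in range(3):

After execution: sum_val = 3
3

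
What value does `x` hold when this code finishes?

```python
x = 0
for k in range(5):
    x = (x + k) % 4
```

Let's trace through this code step by step.

Initialize: x = 0
Entering loop: for k in range(5):

After execution: x = 2
2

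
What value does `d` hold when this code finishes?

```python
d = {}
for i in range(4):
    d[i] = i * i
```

Let's trace through this code step by step.

Initialize: d = {}
Entering loop: for i in range(4):

After execution: d = {0: 0, 1: 1, 2: 4, 3: 9}
{0: 0, 1: 1, 2: 4, 3: 9}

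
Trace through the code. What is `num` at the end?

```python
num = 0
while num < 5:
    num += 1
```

Let's trace through this code step by step.

Initialize: num = 0
Entering loop: while num < 5:

After execution: num = 5
5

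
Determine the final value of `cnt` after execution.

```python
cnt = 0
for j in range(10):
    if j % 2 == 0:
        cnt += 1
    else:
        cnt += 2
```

Let's trace through this code step by step.

Initialize: cnt = 0
Entering loop: for j in range(10):

After execution: cnt = 15
15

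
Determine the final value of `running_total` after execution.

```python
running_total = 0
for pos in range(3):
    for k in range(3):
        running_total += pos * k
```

Let's trace through this code step by step.

Initialize: running_total = 0
Entering loop: for pos in range(3):

After execution: running_total = 9
9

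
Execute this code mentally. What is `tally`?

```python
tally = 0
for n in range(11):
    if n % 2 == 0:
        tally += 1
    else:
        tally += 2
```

Let's trace through this code step by step.

Initialize: tally = 0
Entering loop: for n in range(11):

After execution: tally = 16
16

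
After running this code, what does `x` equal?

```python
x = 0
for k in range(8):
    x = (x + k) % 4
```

Let's trace through this code step by step.

Initialize: x = 0
Entering loop: for k in range(8):

After execution: x = 0
0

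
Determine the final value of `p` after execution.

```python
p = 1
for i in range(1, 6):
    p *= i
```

Let's trace through this code step by step.

Initialize: p = 1
Entering loop: for i in range(1, 6):

After execution: p = 120
120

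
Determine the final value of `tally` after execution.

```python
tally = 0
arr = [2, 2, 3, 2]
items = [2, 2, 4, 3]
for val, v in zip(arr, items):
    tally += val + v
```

Let's trace through this code step by step.

Initialize: tally = 0
Initialize: arr = [2, 2, 3, 2]
Initialize: items = [2, 2, 4, 3]
Entering loop: for val, v in zip(arr, items):

After execution: tally = 20
20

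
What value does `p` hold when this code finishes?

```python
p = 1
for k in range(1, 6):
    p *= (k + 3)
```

Let's trace through this code step by step.

Initialize: p = 1
Entering loop: for k in range(1, 6):

After execution: p = 6720
6720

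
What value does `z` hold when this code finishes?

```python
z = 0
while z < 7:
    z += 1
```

Let's trace through this code step by step.

Initialize: z = 0
Entering loop: while z < 7:

After execution: z = 7
7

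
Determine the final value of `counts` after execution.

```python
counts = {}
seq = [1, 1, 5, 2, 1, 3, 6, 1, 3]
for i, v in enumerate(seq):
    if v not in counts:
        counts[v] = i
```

Let's trace through this code step by step.

Initialize: counts = {}
Initialize: seq = [1, 1, 5, 2, 1, 3, 6, 1, 3]
Entering loop: for i, v in enumerate(seq):

After execution: counts = {1: 0, 5: 2, 2: 3, 3: 5, 6: 6}
{1: 0, 5: 2, 2: 3, 3: 5, 6: 6}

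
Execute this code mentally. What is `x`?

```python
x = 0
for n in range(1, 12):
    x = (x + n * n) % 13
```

Let's trace through this code step by step.

Initialize: x = 0
Entering loop: for n in range(1, 12):

After execution: x = 12
12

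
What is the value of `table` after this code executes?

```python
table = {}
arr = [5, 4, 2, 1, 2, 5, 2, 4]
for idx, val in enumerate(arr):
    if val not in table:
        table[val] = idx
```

Let's trace through this code step by step.

Initialize: table = {}
Initialize: arr = [5, 4, 2, 1, 2, 5, 2, 4]
Entering loop: for idx, val in enumerate(arr):

After execution: table = {5: 0, 4: 1, 2: 2, 1: 3}
{5: 0, 4: 1, 2: 2, 1: 3}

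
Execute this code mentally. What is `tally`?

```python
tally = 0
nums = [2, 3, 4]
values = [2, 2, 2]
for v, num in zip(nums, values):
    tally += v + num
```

Let's trace through this code step by step.

Initialize: tally = 0
Initialize: nums = [2, 3, 4]
Initialize: values = [2, 2, 2]
Entering loop: for v, num in zip(nums, values):

After execution: tally = 15
15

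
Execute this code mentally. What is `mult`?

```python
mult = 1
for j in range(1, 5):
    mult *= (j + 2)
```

Let's trace through this code step by step.

Initialize: mult = 1
Entering loop: for j in range(1, 5):

After execution: mult = 360
360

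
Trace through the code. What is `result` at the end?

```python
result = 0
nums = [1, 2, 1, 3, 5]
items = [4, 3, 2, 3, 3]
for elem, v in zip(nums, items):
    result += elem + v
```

Let's trace through this code step by step.

Initialize: result = 0
Initialize: nums = [1, 2, 1, 3, 5]
Initialize: items = [4, 3, 2, 3, 3]
Entering loop: for elem, v in zip(nums, items):

After execution: result = 27
27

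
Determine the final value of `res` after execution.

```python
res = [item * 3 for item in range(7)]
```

Let's trace through this code step by step.

Initialize: res = [item * 3 for item in range(7)]

After execution: res = [0, 3, 6, 9, 12, 15, 18]
[0, 3, 6, 9, 12, 15, 18]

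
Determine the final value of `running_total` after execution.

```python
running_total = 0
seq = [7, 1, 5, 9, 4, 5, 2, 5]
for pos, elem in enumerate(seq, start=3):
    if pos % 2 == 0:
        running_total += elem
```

Let's trace through this code step by step.

Initialize: running_total = 0
Initialize: seq = [7, 1, 5, 9, 4, 5, 2, 5]
Entering loop: for pos, elem in enumerate(seq, start=3):

After execution: running_total = 20
20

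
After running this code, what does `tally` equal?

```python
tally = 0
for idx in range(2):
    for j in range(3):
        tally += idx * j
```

Let's trace through this code step by step.

Initialize: tally = 0
Entering loop: for idx in range(2):

After execution: tally = 3
3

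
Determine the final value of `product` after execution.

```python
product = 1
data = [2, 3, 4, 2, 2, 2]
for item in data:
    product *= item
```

Let's trace through this code step by step.

Initialize: product = 1
Initialize: data = [2, 3, 4, 2, 2, 2]
Entering loop: for item in data:

After execution: product = 192
192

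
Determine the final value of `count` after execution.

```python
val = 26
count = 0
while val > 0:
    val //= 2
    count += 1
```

Let's trace through this code step by step.

Initialize: val = 26
Initialize: count = 0
Entering loop: while val > 0:

After execution: count = 5
5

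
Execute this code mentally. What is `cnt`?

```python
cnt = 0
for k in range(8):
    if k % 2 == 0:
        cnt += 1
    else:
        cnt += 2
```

Let's trace through this code step by step.

Initialize: cnt = 0
Entering loop: for k in range(8):

After execution: cnt = 12
12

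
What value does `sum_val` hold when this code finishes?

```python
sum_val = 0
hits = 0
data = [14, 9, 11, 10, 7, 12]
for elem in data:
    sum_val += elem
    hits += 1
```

Let's trace through this code step by step.

Initialize: sum_val = 0
Initialize: hits = 0
Initialize: data = [14, 9, 11, 10, 7, 12]
Entering loop: for elem in data:

After execution: sum_val = 63
63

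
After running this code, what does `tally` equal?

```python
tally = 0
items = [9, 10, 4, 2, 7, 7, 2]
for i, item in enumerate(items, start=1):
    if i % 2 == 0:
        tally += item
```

Let's trace through this code step by step.

Initialize: tally = 0
Initialize: items = [9, 10, 4, 2, 7, 7, 2]
Entering loop: for i, item in enumerate(items, start=1):

After execution: tally = 19
19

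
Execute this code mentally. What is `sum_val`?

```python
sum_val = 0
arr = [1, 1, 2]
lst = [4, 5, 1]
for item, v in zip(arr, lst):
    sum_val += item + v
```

Let's trace through this code step by step.

Initialize: sum_val = 0
Initialize: arr = [1, 1, 2]
Initialize: lst = [4, 5, 1]
Entering loop: for item, v in zip(arr, lst):

After execution: sum_val = 14
14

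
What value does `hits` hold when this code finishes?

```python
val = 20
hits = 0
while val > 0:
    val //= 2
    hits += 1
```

Let's trace through this code step by step.

Initialize: val = 20
Initialize: hits = 0
Entering loop: while val > 0:

After execution: hits = 5
5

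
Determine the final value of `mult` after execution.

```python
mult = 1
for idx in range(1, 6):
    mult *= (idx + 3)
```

Let's trace through this code step by step.

Initialize: mult = 1
Entering loop: for idx in range(1, 6):

After execution: mult = 6720
6720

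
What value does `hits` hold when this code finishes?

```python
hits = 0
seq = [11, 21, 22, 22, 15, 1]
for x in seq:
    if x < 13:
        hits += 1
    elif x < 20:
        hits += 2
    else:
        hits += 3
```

Let's trace through this code step by step.

Initialize: hits = 0
Initialize: seq = [11, 21, 22, 22, 15, 1]
Entering loop: for x in seq:

After execution: hits = 13
13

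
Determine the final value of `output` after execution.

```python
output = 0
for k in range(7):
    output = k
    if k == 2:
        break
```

Let's trace through this code step by step.

Initialize: output = 0
Entering loop: for k in range(7):

After execution: output = 2
2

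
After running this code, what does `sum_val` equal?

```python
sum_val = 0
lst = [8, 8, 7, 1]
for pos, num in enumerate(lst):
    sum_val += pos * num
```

Let's trace through this code step by step.

Initialize: sum_val = 0
Initialize: lst = [8, 8, 7, 1]
Entering loop: for pos, num in enumerate(lst):

After execution: sum_val = 25
25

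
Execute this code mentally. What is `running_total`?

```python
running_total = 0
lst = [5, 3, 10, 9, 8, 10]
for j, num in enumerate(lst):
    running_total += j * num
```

Let's trace through this code step by step.

Initialize: running_total = 0
Initialize: lst = [5, 3, 10, 9, 8, 10]
Entering loop: for j, num in enumerate(lst):

After execution: running_total = 132
132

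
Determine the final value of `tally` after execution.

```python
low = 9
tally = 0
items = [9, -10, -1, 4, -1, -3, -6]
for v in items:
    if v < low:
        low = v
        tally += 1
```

Let's trace through this code step by step.

Initialize: low = 9
Initialize: tally = 0
Initialize: items = [9, -10, -1, 4, -1, -3, -6]
Entering loop: for v in items:

After execution: tally = 1
1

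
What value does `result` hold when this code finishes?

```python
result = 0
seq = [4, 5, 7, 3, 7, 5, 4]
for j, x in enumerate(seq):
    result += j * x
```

Let's trace through this code step by step.

Initialize: result = 0
Initialize: seq = [4, 5, 7, 3, 7, 5, 4]
Entering loop: for j, x in enumerate(seq):

After execution: result = 105
105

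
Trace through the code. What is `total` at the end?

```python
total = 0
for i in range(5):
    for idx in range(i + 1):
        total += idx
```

Let's trace through this code step by step.

Initialize: total = 0
Entering loop: for i in range(5):

After execution: total = 20
20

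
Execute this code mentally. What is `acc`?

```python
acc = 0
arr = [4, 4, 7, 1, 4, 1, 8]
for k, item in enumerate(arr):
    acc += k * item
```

Let's trace through this code step by step.

Initialize: acc = 0
Initialize: arr = [4, 4, 7, 1, 4, 1, 8]
Entering loop: for k, item in enumerate(arr):

After execution: acc = 90
90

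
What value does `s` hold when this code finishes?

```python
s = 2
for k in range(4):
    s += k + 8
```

Let's trace through this code step by step.

Initialize: s = 2
Entering loop: for k in range(4):

After execution: s = 40
40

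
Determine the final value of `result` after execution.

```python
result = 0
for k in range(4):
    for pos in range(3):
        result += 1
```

Let's trace through this code step by step.

Initialize: result = 0
Entering loop: for k in range(4):

After execution: result = 12
12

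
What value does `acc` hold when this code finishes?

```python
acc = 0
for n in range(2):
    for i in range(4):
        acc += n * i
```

Let's trace through this code step by step.

Initialize: acc = 0
Entering loop: for n in range(2):

After execution: acc = 6
6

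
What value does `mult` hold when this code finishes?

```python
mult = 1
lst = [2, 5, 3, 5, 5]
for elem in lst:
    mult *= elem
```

Let's trace through this code step by step.

Initialize: mult = 1
Initialize: lst = [2, 5, 3, 5, 5]
Entering loop: for elem in lst:

After execution: mult = 750
750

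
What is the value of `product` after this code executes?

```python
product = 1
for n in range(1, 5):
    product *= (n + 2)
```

Let's trace through this code step by step.

Initialize: product = 1
Entering loop: for n in range(1, 5):

After execution: product = 360
360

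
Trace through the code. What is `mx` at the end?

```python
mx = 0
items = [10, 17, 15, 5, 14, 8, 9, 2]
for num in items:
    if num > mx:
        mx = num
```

Let's trace through this code step by step.

Initialize: mx = 0
Initialize: items = [10, 17, 15, 5, 14, 8, 9, 2]
Entering loop: for num in items:

After execution: mx = 17
17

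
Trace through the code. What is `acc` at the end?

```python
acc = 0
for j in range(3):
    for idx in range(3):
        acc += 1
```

Let's trace through this code step by step.

Initialize: acc = 0
Entering loop: for j in range(3):

After execution: acc = 9
9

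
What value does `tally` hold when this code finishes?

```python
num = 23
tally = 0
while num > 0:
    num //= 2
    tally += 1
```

Let's trace through this code step by step.

Initialize: num = 23
Initialize: tally = 0
Entering loop: while num > 0:

After execution: tally = 5
5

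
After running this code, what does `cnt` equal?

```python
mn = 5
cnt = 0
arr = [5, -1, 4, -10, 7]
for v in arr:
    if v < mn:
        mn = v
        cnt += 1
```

Let's trace through this code step by step.

Initialize: mn = 5
Initialize: cnt = 0
Initialize: arr = [5, -1, 4, -10, 7]
Entering loop: for v in arr:

After execution: cnt = 2
2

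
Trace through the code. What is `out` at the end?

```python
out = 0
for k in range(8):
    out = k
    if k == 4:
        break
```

Let's trace through this code step by step.

Initialize: out = 0
Entering loop: for k in range(8):

After execution: out = 4
4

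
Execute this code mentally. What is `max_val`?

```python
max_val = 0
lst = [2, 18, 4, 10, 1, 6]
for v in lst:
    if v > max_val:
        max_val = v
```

Let's trace through this code step by step.

Initialize: max_val = 0
Initialize: lst = [2, 18, 4, 10, 1, 6]
Entering loop: for v in lst:

After execution: max_val = 18
18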